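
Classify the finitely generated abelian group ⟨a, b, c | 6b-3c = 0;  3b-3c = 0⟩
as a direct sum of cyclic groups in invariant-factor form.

Answer: M ≅ ℤ^1 ⊕ ℤ/3 ⊕ ℤ/3

Derivation:
rank_ℚ(R)=2; free=3−2=1
SNF(R) diag = [3, 3] → torsion [3, 3]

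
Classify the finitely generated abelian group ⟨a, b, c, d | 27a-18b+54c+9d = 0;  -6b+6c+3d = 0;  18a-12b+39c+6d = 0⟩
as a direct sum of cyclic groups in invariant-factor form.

Answer: M ≅ ℤ^1 ⊕ ℤ/3 ⊕ ℤ/9 ⊕ ℤ/9

Derivation:
rank_ℚ(R)=3; free=4−3=1
SNF(R) diag = [3, 9, 9] → torsion [3, 9, 9]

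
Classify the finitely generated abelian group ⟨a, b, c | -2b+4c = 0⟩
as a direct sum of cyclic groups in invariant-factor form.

Answer: M ≅ ℤ^2 ⊕ ℤ/2

Derivation:
rank_ℚ(R)=1; free=3−1=2
SNF(R) diag = [2] → torsion [2]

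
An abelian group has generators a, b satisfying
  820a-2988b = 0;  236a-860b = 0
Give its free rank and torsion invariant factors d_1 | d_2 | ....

Answer: M ≅ ℤ/4 ⊕ ℤ/8

Derivation:
rank_ℚ(R)=2; free=2−2=0
SNF(R) diag = [4, 8] → torsion [4, 8]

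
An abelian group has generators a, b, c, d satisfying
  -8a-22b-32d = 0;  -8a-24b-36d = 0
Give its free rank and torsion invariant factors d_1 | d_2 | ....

Answer: M ≅ ℤ^2 ⊕ ℤ/2 ⊕ ℤ/4

Derivation:
rank_ℚ(R)=2; free=4−2=2
SNF(R) diag = [2, 4] → torsion [2, 4]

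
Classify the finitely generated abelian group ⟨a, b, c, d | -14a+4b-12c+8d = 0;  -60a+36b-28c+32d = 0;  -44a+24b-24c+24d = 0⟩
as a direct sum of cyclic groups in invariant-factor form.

Answer: M ≅ ℤ^1 ⊕ ℤ/2 ⊕ ℤ/4 ⊕ ℤ/8

Derivation:
rank_ℚ(R)=3; free=4−3=1
SNF(R) diag = [2, 4, 8] → torsion [2, 4, 8]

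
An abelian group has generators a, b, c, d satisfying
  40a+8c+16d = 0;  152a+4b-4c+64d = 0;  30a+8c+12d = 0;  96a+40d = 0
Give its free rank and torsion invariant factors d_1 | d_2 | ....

Answer: M ≅ ℤ/2 ⊕ ℤ/4 ⊕ ℤ/8 ⊕ ℤ/8

Derivation:
rank_ℚ(R)=4; free=4−4=0
SNF(R) diag = [2, 4, 8, 8] → torsion [2, 4, 8, 8]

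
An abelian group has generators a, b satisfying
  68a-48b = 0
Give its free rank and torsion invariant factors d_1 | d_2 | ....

Answer: M ≅ ℤ^1 ⊕ ℤ/4

Derivation:
rank_ℚ(R)=1; free=2−1=1
SNF(R) diag = [4] → torsion [4]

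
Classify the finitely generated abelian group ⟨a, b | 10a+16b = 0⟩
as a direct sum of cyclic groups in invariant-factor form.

Answer: M ≅ ℤ^1 ⊕ ℤ/2

Derivation:
rank_ℚ(R)=1; free=2−1=1
SNF(R) diag = [2] → torsion [2]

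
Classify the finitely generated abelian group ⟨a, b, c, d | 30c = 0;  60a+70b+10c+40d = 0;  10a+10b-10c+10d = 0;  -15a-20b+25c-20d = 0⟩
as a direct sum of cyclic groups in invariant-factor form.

rank_ℚ(R)=4; free=4−4=0
SNF(R) diag = [5, 10, 30, 30] → torsion [5, 10, 30, 30]

Answer: M ≅ ℤ/5 ⊕ ℤ/10 ⊕ ℤ/30 ⊕ ℤ/30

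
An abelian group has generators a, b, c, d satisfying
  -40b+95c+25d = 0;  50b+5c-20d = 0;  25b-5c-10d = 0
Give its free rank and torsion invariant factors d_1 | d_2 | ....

rank_ℚ(R)=3; free=4−3=1
SNF(R) diag = [5, 15, 45] → torsion [5, 15, 45]

Answer: M ≅ ℤ^1 ⊕ ℤ/5 ⊕ ℤ/15 ⊕ ℤ/45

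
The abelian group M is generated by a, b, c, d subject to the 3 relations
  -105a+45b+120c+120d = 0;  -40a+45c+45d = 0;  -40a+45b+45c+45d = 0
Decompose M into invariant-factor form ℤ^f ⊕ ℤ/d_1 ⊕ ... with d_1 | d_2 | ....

Answer: M ≅ ℤ^1 ⊕ ℤ/5 ⊕ ℤ/15 ⊕ ℤ/45

Derivation:
rank_ℚ(R)=3; free=4−3=1
SNF(R) diag = [5, 15, 45] → torsion [5, 15, 45]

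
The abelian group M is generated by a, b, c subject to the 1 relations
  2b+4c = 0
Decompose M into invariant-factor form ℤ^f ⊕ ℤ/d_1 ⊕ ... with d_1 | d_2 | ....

rank_ℚ(R)=1; free=3−1=2
SNF(R) diag = [2] → torsion [2]

Answer: M ≅ ℤ^2 ⊕ ℤ/2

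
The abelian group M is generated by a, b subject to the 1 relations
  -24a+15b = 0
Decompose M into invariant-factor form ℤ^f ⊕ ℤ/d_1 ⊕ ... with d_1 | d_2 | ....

rank_ℚ(R)=1; free=2−1=1
SNF(R) diag = [3] → torsion [3]

Answer: M ≅ ℤ^1 ⊕ ℤ/3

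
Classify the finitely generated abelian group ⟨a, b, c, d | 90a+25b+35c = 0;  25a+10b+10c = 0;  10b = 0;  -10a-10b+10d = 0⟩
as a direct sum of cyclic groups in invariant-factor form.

rank_ℚ(R)=4; free=4−4=0
SNF(R) diag = [5, 5, 10, 10] → torsion [5, 5, 10, 10]

Answer: M ≅ ℤ/5 ⊕ ℤ/5 ⊕ ℤ/10 ⊕ ℤ/10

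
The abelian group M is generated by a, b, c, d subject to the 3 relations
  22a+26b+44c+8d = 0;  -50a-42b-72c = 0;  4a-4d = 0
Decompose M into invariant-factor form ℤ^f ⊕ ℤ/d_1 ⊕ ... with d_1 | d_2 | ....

Answer: M ≅ ℤ^1 ⊕ ℤ/2 ⊕ ℤ/4 ⊕ ℤ/4

Derivation:
rank_ℚ(R)=3; free=4−3=1
SNF(R) diag = [2, 4, 4] → torsion [2, 4, 4]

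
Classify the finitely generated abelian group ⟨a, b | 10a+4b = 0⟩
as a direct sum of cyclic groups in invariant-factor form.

rank_ℚ(R)=1; free=2−1=1
SNF(R) diag = [2] → torsion [2]

Answer: M ≅ ℤ^1 ⊕ ℤ/2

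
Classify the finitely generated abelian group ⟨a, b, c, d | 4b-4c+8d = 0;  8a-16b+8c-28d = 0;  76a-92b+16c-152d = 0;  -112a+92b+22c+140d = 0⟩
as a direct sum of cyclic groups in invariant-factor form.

Answer: M ≅ ℤ/2 ⊕ ℤ/4 ⊕ ℤ/4 ⊕ ℤ/12

Derivation:
rank_ℚ(R)=4; free=4−4=0
SNF(R) diag = [2, 4, 4, 12] → torsion [2, 4, 4, 12]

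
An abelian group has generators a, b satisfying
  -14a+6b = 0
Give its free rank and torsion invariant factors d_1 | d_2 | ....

Answer: M ≅ ℤ^1 ⊕ ℤ/2

Derivation:
rank_ℚ(R)=1; free=2−1=1
SNF(R) diag = [2] → torsion [2]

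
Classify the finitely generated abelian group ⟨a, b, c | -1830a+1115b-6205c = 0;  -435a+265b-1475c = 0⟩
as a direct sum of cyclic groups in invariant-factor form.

rank_ℚ(R)=2; free=3−2=1
SNF(R) diag = [5, 15] → torsion [5, 15]

Answer: M ≅ ℤ^1 ⊕ ℤ/5 ⊕ ℤ/15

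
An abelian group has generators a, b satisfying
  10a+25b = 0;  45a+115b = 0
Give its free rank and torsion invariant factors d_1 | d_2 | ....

rank_ℚ(R)=2; free=2−2=0
SNF(R) diag = [5, 5] → torsion [5, 5]

Answer: M ≅ ℤ/5 ⊕ ℤ/5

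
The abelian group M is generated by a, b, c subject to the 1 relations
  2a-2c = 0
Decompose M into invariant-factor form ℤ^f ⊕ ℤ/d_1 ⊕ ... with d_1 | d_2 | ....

Answer: M ≅ ℤ^2 ⊕ ℤ/2

Derivation:
rank_ℚ(R)=1; free=3−1=2
SNF(R) diag = [2] → torsion [2]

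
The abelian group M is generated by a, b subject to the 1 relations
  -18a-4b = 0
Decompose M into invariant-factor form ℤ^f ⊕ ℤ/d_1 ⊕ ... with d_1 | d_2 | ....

rank_ℚ(R)=1; free=2−1=1
SNF(R) diag = [2] → torsion [2]

Answer: M ≅ ℤ^1 ⊕ ℤ/2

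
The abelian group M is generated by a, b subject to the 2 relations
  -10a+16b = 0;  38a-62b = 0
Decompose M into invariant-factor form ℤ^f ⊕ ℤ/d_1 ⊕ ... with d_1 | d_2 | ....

Answer: M ≅ ℤ/2 ⊕ ℤ/6

Derivation:
rank_ℚ(R)=2; free=2−2=0
SNF(R) diag = [2, 6] → torsion [2, 6]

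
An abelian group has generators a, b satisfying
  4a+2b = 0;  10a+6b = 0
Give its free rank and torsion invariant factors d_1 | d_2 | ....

rank_ℚ(R)=2; free=2−2=0
SNF(R) diag = [2, 2] → torsion [2, 2]

Answer: M ≅ ℤ/2 ⊕ ℤ/2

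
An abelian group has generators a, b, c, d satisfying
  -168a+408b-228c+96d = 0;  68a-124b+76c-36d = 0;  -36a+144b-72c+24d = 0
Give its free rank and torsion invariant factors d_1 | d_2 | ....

Answer: M ≅ ℤ^1 ⊕ ℤ/4 ⊕ ℤ/12 ⊕ ℤ/36

Derivation:
rank_ℚ(R)=3; free=4−3=1
SNF(R) diag = [4, 12, 36] → torsion [4, 12, 36]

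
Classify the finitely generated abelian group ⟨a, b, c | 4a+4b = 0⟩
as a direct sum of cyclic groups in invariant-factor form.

rank_ℚ(R)=1; free=3−1=2
SNF(R) diag = [4] → torsion [4]

Answer: M ≅ ℤ^2 ⊕ ℤ/4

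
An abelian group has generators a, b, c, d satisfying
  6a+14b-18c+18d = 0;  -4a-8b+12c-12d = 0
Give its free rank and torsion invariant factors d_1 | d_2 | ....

rank_ℚ(R)=2; free=4−2=2
SNF(R) diag = [2, 4] → torsion [2, 4]

Answer: M ≅ ℤ^2 ⊕ ℤ/2 ⊕ ℤ/4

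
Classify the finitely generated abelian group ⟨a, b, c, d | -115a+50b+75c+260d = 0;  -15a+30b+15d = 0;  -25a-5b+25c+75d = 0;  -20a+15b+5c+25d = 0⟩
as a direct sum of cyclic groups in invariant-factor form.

rank_ℚ(R)=4; free=4−4=0
SNF(R) diag = [5, 5, 5, 15] → torsion [5, 5, 5, 15]

Answer: M ≅ ℤ/5 ⊕ ℤ/5 ⊕ ℤ/5 ⊕ ℤ/15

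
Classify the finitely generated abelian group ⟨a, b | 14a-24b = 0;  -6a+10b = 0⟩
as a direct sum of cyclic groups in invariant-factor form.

Answer: M ≅ ℤ/2 ⊕ ℤ/2

Derivation:
rank_ℚ(R)=2; free=2−2=0
SNF(R) diag = [2, 2] → torsion [2, 2]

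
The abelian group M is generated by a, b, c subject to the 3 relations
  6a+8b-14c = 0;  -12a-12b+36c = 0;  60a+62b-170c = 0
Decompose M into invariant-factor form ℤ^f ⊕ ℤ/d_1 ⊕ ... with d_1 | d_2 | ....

Answer: M ≅ ℤ/2 ⊕ ℤ/6 ⊕ ℤ/12

Derivation:
rank_ℚ(R)=3; free=3−3=0
SNF(R) diag = [2, 6, 12] → torsion [2, 6, 12]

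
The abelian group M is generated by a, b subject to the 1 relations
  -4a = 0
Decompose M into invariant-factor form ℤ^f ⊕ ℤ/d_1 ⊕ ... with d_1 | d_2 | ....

Answer: M ≅ ℤ^1 ⊕ ℤ/4

Derivation:
rank_ℚ(R)=1; free=2−1=1
SNF(R) diag = [4] → torsion [4]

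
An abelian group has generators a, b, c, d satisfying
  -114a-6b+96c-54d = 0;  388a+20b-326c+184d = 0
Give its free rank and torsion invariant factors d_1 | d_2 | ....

Answer: M ≅ ℤ^2 ⊕ ℤ/2 ⊕ ℤ/6

Derivation:
rank_ℚ(R)=2; free=4−2=2
SNF(R) diag = [2, 6] → torsion [2, 6]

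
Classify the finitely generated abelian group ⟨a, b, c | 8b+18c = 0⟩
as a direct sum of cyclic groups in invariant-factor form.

rank_ℚ(R)=1; free=3−1=2
SNF(R) diag = [2] → torsion [2]

Answer: M ≅ ℤ^2 ⊕ ℤ/2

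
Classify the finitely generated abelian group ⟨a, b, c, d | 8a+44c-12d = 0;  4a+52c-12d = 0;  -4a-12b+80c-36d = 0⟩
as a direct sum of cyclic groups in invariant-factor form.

Answer: M ≅ ℤ^1 ⊕ ℤ/4 ⊕ ℤ/12 ⊕ ℤ/12

Derivation:
rank_ℚ(R)=3; free=4−3=1
SNF(R) diag = [4, 12, 12] → torsion [4, 12, 12]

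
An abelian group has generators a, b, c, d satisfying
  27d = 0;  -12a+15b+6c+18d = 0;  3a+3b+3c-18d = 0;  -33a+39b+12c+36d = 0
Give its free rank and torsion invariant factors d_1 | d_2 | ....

rank_ℚ(R)=4; free=4−4=0
SNF(R) diag = [3, 9, 9, 27] → torsion [3, 9, 9, 27]

Answer: M ≅ ℤ/3 ⊕ ℤ/9 ⊕ ℤ/9 ⊕ ℤ/27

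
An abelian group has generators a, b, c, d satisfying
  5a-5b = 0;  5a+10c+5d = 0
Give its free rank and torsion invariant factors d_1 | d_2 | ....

Answer: M ≅ ℤ^2 ⊕ ℤ/5 ⊕ ℤ/5

Derivation:
rank_ℚ(R)=2; free=4−2=2
SNF(R) diag = [5, 5] → torsion [5, 5]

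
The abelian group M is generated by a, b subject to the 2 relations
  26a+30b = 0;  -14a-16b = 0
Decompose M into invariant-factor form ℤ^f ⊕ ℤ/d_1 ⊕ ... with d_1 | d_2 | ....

rank_ℚ(R)=2; free=2−2=0
SNF(R) diag = [2, 2] → torsion [2, 2]

Answer: M ≅ ℤ/2 ⊕ ℤ/2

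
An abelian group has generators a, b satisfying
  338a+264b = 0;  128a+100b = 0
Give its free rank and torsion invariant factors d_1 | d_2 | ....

Answer: M ≅ ℤ/2 ⊕ ℤ/4

Derivation:
rank_ℚ(R)=2; free=2−2=0
SNF(R) diag = [2, 4] → torsion [2, 4]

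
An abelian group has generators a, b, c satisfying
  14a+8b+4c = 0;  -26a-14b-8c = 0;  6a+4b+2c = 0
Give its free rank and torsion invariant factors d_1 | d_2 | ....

rank_ℚ(R)=3; free=3−3=0
SNF(R) diag = [2, 2, 2] → torsion [2, 2, 2]

Answer: M ≅ ℤ/2 ⊕ ℤ/2 ⊕ ℤ/2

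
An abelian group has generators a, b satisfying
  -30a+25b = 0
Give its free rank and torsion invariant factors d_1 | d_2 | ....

rank_ℚ(R)=1; free=2−1=1
SNF(R) diag = [5] → torsion [5]

Answer: M ≅ ℤ^1 ⊕ ℤ/5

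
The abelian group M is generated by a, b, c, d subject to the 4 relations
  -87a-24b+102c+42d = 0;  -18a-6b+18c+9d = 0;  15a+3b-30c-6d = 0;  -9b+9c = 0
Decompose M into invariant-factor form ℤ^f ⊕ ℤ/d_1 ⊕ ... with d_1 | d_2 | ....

rank_ℚ(R)=4; free=4−4=0
SNF(R) diag = [3, 3, 9, 9] → torsion [3, 3, 9, 9]

Answer: M ≅ ℤ/3 ⊕ ℤ/3 ⊕ ℤ/9 ⊕ ℤ/9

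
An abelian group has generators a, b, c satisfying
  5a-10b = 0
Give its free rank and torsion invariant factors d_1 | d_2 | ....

rank_ℚ(R)=1; free=3−1=2
SNF(R) diag = [5] → torsion [5]

Answer: M ≅ ℤ^2 ⊕ ℤ/5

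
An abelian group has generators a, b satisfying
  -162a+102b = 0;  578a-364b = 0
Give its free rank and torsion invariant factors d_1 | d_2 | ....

rank_ℚ(R)=2; free=2−2=0
SNF(R) diag = [2, 6] → torsion [2, 6]

Answer: M ≅ ℤ/2 ⊕ ℤ/6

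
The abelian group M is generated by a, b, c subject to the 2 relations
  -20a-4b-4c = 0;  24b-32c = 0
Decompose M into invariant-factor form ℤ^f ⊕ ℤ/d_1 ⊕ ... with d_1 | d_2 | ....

rank_ℚ(R)=2; free=3−2=1
SNF(R) diag = [4, 8] → torsion [4, 8]

Answer: M ≅ ℤ^1 ⊕ ℤ/4 ⊕ ℤ/8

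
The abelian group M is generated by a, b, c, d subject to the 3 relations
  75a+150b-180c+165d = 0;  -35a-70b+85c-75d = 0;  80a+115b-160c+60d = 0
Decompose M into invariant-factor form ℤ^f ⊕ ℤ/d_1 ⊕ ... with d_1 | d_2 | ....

rank_ℚ(R)=3; free=4−3=1
SNF(R) diag = [5, 15, 45] → torsion [5, 15, 45]

Answer: M ≅ ℤ^1 ⊕ ℤ/5 ⊕ ℤ/15 ⊕ ℤ/45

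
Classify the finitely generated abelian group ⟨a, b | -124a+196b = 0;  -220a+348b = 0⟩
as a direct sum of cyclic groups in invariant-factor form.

rank_ℚ(R)=2; free=2−2=0
SNF(R) diag = [4, 8] → torsion [4, 8]

Answer: M ≅ ℤ/4 ⊕ ℤ/8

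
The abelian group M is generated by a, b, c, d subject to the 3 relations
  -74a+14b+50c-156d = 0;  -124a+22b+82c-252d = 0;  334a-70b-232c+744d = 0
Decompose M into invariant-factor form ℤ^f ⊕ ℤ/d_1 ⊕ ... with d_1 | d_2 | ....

Answer: M ≅ ℤ^1 ⊕ ℤ/2 ⊕ ℤ/6 ⊕ ℤ/18

Derivation:
rank_ℚ(R)=3; free=4−3=1
SNF(R) diag = [2, 6, 18] → torsion [2, 6, 18]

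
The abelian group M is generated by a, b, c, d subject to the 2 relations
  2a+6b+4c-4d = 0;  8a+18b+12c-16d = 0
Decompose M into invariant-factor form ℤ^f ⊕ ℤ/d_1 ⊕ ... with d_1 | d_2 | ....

Answer: M ≅ ℤ^2 ⊕ ℤ/2 ⊕ ℤ/2

Derivation:
rank_ℚ(R)=2; free=4−2=2
SNF(R) diag = [2, 2] → torsion [2, 2]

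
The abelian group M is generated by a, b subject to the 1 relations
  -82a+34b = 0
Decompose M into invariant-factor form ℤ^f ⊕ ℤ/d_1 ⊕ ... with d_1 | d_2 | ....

rank_ℚ(R)=1; free=2−1=1
SNF(R) diag = [2] → torsion [2]

Answer: M ≅ ℤ^1 ⊕ ℤ/2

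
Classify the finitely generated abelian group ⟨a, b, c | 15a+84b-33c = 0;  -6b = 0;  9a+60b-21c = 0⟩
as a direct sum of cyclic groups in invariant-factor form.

Answer: M ≅ ℤ/3 ⊕ ℤ/6 ⊕ ℤ/6

Derivation:
rank_ℚ(R)=3; free=3−3=0
SNF(R) diag = [3, 6, 6] → torsion [3, 6, 6]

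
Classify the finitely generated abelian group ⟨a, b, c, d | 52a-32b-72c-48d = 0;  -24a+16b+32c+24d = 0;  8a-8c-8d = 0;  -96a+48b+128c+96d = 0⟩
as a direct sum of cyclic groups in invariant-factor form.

Answer: M ≅ ℤ/4 ⊕ ℤ/8 ⊕ ℤ/8 ⊕ ℤ/16

Derivation:
rank_ℚ(R)=4; free=4−4=0
SNF(R) diag = [4, 8, 8, 16] → torsion [4, 8, 8, 16]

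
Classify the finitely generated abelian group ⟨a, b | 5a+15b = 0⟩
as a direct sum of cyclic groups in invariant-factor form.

Answer: M ≅ ℤ^1 ⊕ ℤ/5

Derivation:
rank_ℚ(R)=1; free=2−1=1
SNF(R) diag = [5] → torsion [5]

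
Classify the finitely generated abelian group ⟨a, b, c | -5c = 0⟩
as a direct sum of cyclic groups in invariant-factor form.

rank_ℚ(R)=1; free=3−1=2
SNF(R) diag = [5] → torsion [5]

Answer: M ≅ ℤ^2 ⊕ ℤ/5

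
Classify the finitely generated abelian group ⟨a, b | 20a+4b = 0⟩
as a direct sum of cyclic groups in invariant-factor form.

Answer: M ≅ ℤ^1 ⊕ ℤ/4

Derivation:
rank_ℚ(R)=1; free=2−1=1
SNF(R) diag = [4] → torsion [4]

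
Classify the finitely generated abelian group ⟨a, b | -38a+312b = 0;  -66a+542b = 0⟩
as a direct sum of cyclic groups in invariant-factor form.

rank_ℚ(R)=2; free=2−2=0
SNF(R) diag = [2, 2] → torsion [2, 2]

Answer: M ≅ ℤ/2 ⊕ ℤ/2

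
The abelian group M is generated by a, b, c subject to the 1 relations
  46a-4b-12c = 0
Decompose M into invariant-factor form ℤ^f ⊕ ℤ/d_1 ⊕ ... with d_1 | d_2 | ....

rank_ℚ(R)=1; free=3−1=2
SNF(R) diag = [2] → torsion [2]

Answer: M ≅ ℤ^2 ⊕ ℤ/2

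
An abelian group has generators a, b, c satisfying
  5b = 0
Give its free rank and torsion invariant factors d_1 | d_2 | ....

Answer: M ≅ ℤ^2 ⊕ ℤ/5

Derivation:
rank_ℚ(R)=1; free=3−1=2
SNF(R) diag = [5] → torsion [5]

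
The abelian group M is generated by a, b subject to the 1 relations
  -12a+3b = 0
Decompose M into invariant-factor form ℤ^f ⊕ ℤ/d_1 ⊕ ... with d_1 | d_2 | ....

rank_ℚ(R)=1; free=2−1=1
SNF(R) diag = [3] → torsion [3]

Answer: M ≅ ℤ^1 ⊕ ℤ/3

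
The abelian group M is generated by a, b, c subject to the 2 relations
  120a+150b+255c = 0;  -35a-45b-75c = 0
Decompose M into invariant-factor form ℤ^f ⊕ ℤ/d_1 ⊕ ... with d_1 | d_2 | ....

rank_ℚ(R)=2; free=3−2=1
SNF(R) diag = [5, 15] → torsion [5, 15]

Answer: M ≅ ℤ^1 ⊕ ℤ/5 ⊕ ℤ/15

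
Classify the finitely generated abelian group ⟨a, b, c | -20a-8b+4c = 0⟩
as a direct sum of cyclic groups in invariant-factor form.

Answer: M ≅ ℤ^2 ⊕ ℤ/4

Derivation:
rank_ℚ(R)=1; free=3−1=2
SNF(R) diag = [4] → torsion [4]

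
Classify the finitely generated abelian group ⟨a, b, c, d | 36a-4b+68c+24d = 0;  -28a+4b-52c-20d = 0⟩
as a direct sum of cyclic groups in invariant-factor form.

rank_ℚ(R)=2; free=4−2=2
SNF(R) diag = [4, 4] → torsion [4, 4]

Answer: M ≅ ℤ^2 ⊕ ℤ/4 ⊕ ℤ/4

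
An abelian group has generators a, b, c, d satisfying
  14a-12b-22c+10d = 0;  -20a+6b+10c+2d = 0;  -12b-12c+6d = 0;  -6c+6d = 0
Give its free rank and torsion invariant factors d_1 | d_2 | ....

rank_ℚ(R)=4; free=4−4=0
SNF(R) diag = [2, 6, 6, 6] → torsion [2, 6, 6, 6]

Answer: M ≅ ℤ/2 ⊕ ℤ/6 ⊕ ℤ/6 ⊕ ℤ/6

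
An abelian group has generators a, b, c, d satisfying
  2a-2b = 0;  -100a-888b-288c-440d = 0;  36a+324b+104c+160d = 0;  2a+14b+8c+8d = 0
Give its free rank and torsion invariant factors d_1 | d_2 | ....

rank_ℚ(R)=4; free=4−4=0
SNF(R) diag = [2, 4, 8, 8] → torsion [2, 4, 8, 8]

Answer: M ≅ ℤ/2 ⊕ ℤ/4 ⊕ ℤ/8 ⊕ ℤ/8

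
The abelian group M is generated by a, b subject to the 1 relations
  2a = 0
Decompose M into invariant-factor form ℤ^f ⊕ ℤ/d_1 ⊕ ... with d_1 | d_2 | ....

Answer: M ≅ ℤ^1 ⊕ ℤ/2

Derivation:
rank_ℚ(R)=1; free=2−1=1
SNF(R) diag = [2] → torsion [2]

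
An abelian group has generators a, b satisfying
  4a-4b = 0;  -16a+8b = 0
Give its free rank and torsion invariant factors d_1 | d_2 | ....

rank_ℚ(R)=2; free=2−2=0
SNF(R) diag = [4, 8] → torsion [4, 8]

Answer: M ≅ ℤ/4 ⊕ ℤ/8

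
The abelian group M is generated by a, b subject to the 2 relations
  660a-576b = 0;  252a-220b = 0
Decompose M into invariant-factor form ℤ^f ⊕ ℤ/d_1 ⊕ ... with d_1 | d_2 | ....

Answer: M ≅ ℤ/4 ⊕ ℤ/12

Derivation:
rank_ℚ(R)=2; free=2−2=0
SNF(R) diag = [4, 12] → torsion [4, 12]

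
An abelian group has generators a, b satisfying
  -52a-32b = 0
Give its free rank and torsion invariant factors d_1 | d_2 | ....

Answer: M ≅ ℤ^1 ⊕ ℤ/4

Derivation:
rank_ℚ(R)=1; free=2−1=1
SNF(R) diag = [4] → torsion [4]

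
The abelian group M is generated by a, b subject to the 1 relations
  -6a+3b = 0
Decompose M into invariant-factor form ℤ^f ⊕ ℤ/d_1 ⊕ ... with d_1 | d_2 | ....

rank_ℚ(R)=1; free=2−1=1
SNF(R) diag = [3] → torsion [3]

Answer: M ≅ ℤ^1 ⊕ ℤ/3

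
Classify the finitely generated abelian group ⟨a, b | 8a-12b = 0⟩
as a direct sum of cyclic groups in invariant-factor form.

Answer: M ≅ ℤ^1 ⊕ ℤ/4

Derivation:
rank_ℚ(R)=1; free=2−1=1
SNF(R) diag = [4] → torsion [4]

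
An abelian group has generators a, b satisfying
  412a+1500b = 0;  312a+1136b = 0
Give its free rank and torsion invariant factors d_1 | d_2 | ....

Answer: M ≅ ℤ/4 ⊕ ℤ/8

Derivation:
rank_ℚ(R)=2; free=2−2=0
SNF(R) diag = [4, 8] → torsion [4, 8]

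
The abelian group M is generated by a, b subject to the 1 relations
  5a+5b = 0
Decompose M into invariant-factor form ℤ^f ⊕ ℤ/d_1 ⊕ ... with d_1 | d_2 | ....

rank_ℚ(R)=1; free=2−1=1
SNF(R) diag = [5] → torsion [5]

Answer: M ≅ ℤ^1 ⊕ ℤ/5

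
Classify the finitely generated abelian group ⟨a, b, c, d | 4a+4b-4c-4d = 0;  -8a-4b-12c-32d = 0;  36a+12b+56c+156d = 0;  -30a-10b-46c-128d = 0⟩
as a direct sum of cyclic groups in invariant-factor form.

Answer: M ≅ ℤ/2 ⊕ ℤ/4 ⊕ ℤ/4 ⊕ ℤ/12

Derivation:
rank_ℚ(R)=4; free=4−4=0
SNF(R) diag = [2, 4, 4, 12] → torsion [2, 4, 4, 12]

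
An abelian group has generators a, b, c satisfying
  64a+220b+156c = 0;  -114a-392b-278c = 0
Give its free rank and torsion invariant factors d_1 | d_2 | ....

Answer: M ≅ ℤ^1 ⊕ ℤ/2 ⊕ ℤ/4

Derivation:
rank_ℚ(R)=2; free=3−2=1
SNF(R) diag = [2, 4] → torsion [2, 4]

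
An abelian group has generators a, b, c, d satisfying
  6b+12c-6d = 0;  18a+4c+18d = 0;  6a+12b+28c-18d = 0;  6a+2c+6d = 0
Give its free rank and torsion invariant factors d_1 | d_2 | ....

rank_ℚ(R)=4; free=4−4=0
SNF(R) diag = [2, 6, 6, 12] → torsion [2, 6, 6, 12]

Answer: M ≅ ℤ/2 ⊕ ℤ/6 ⊕ ℤ/6 ⊕ ℤ/12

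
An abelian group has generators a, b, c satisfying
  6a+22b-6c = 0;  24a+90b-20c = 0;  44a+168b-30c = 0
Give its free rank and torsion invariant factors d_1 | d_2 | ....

rank_ℚ(R)=3; free=3−3=0
SNF(R) diag = [2, 2, 2] → torsion [2, 2, 2]

Answer: M ≅ ℤ/2 ⊕ ℤ/2 ⊕ ℤ/2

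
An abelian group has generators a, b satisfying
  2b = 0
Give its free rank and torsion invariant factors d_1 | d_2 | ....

Answer: M ≅ ℤ^1 ⊕ ℤ/2

Derivation:
rank_ℚ(R)=1; free=2−1=1
SNF(R) diag = [2] → torsion [2]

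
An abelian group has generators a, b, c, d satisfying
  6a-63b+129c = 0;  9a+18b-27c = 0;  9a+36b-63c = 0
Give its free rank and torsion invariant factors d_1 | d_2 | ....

rank_ℚ(R)=3; free=4−3=1
SNF(R) diag = [3, 9, 18] → torsion [3, 9, 18]

Answer: M ≅ ℤ^1 ⊕ ℤ/3 ⊕ ℤ/9 ⊕ ℤ/18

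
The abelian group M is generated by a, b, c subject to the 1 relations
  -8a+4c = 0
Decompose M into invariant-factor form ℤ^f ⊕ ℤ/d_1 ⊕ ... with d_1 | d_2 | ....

Answer: M ≅ ℤ^2 ⊕ ℤ/4

Derivation:
rank_ℚ(R)=1; free=3−1=2
SNF(R) diag = [4] → torsion [4]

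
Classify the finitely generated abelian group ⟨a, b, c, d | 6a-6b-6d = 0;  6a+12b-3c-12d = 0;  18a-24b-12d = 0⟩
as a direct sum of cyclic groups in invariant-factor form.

rank_ℚ(R)=3; free=4−3=1
SNF(R) diag = [3, 6, 6] → torsion [3, 6, 6]

Answer: M ≅ ℤ^1 ⊕ ℤ/3 ⊕ ℤ/6 ⊕ ℤ/6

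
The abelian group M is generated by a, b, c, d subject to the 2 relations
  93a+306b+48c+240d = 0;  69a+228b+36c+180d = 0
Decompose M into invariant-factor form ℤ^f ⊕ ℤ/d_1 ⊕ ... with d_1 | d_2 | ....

rank_ℚ(R)=2; free=4−2=2
SNF(R) diag = [3, 6] → torsion [3, 6]

Answer: M ≅ ℤ^2 ⊕ ℤ/3 ⊕ ℤ/6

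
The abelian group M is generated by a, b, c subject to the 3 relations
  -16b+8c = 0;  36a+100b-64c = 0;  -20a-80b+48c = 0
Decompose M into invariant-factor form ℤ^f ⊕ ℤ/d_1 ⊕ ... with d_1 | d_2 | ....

Answer: M ≅ ℤ/4 ⊕ ℤ/4 ⊕ ℤ/8

Derivation:
rank_ℚ(R)=3; free=3−3=0
SNF(R) diag = [4, 4, 8] → torsion [4, 4, 8]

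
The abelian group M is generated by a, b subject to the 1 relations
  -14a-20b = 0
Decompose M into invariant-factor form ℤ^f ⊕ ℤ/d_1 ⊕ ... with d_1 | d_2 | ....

rank_ℚ(R)=1; free=2−1=1
SNF(R) diag = [2] → torsion [2]

Answer: M ≅ ℤ^1 ⊕ ℤ/2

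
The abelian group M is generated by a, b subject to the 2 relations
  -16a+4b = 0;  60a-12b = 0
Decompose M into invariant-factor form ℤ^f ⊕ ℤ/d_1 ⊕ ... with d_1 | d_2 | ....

Answer: M ≅ ℤ/4 ⊕ ℤ/12

Derivation:
rank_ℚ(R)=2; free=2−2=0
SNF(R) diag = [4, 12] → torsion [4, 12]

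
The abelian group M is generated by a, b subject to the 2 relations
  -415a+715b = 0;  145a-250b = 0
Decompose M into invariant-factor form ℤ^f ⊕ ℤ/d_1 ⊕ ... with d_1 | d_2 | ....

Answer: M ≅ ℤ/5 ⊕ ℤ/15

Derivation:
rank_ℚ(R)=2; free=2−2=0
SNF(R) diag = [5, 15] → torsion [5, 15]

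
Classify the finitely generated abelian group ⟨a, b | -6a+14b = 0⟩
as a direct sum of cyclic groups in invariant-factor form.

Answer: M ≅ ℤ^1 ⊕ ℤ/2

Derivation:
rank_ℚ(R)=1; free=2−1=1
SNF(R) diag = [2] → torsion [2]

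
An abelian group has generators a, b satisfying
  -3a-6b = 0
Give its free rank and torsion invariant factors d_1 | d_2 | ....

rank_ℚ(R)=1; free=2−1=1
SNF(R) diag = [3] → torsion [3]

Answer: M ≅ ℤ^1 ⊕ ℤ/3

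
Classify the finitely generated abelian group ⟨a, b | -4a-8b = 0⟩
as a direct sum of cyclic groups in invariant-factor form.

Answer: M ≅ ℤ^1 ⊕ ℤ/4

Derivation:
rank_ℚ(R)=1; free=2−1=1
SNF(R) diag = [4] → torsion [4]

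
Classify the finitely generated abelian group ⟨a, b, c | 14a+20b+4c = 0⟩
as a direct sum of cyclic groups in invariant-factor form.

Answer: M ≅ ℤ^2 ⊕ ℤ/2

Derivation:
rank_ℚ(R)=1; free=3−1=2
SNF(R) diag = [2] → torsion [2]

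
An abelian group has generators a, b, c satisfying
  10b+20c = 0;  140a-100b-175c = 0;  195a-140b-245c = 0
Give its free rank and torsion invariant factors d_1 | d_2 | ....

Answer: M ≅ ℤ/5 ⊕ ℤ/5 ⊕ ℤ/10

Derivation:
rank_ℚ(R)=3; free=3−3=0
SNF(R) diag = [5, 5, 10] → torsion [5, 5, 10]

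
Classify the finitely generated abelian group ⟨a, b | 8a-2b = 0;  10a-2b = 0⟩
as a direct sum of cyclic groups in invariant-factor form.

Answer: M ≅ ℤ/2 ⊕ ℤ/2

Derivation:
rank_ℚ(R)=2; free=2−2=0
SNF(R) diag = [2, 2] → torsion [2, 2]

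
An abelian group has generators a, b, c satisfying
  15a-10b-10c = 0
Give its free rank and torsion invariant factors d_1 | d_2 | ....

Answer: M ≅ ℤ^2 ⊕ ℤ/5

Derivation:
rank_ℚ(R)=1; free=3−1=2
SNF(R) diag = [5] → torsion [5]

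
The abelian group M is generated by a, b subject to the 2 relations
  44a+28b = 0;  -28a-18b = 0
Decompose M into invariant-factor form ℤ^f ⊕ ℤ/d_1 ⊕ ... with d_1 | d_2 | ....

rank_ℚ(R)=2; free=2−2=0
SNF(R) diag = [2, 4] → torsion [2, 4]

Answer: M ≅ ℤ/2 ⊕ ℤ/4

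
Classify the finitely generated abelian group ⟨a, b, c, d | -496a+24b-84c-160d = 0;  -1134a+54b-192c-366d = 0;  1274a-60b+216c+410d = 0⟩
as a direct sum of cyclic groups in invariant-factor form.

rank_ℚ(R)=3; free=4−3=1
SNF(R) diag = [2, 6, 12] → torsion [2, 6, 12]

Answer: M ≅ ℤ^1 ⊕ ℤ/2 ⊕ ℤ/6 ⊕ ℤ/12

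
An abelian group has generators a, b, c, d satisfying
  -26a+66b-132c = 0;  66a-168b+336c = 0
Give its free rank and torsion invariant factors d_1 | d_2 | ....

rank_ℚ(R)=2; free=4−2=2
SNF(R) diag = [2, 6] → torsion [2, 6]

Answer: M ≅ ℤ^2 ⊕ ℤ/2 ⊕ ℤ/6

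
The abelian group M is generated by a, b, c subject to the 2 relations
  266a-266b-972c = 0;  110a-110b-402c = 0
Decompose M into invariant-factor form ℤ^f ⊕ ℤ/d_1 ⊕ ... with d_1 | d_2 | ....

Answer: M ≅ ℤ^1 ⊕ ℤ/2 ⊕ ℤ/6

Derivation:
rank_ℚ(R)=2; free=3−2=1
SNF(R) diag = [2, 6] → torsion [2, 6]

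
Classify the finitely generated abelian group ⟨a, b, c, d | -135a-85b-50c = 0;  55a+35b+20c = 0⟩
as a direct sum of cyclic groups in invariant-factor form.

Answer: M ≅ ℤ^2 ⊕ ℤ/5 ⊕ ℤ/10

Derivation:
rank_ℚ(R)=2; free=4−2=2
SNF(R) diag = [5, 10] → torsion [5, 10]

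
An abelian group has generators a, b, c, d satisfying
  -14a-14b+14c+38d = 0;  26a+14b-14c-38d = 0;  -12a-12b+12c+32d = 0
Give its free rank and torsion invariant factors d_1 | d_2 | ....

rank_ℚ(R)=3; free=4−3=1
SNF(R) diag = [2, 4, 12] → torsion [2, 4, 12]

Answer: M ≅ ℤ^1 ⊕ ℤ/2 ⊕ ℤ/4 ⊕ ℤ/12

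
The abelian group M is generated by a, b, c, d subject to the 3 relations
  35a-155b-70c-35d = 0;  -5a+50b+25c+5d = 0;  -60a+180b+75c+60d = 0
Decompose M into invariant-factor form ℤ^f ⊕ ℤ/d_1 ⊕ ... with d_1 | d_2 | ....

rank_ℚ(R)=3; free=4−3=1
SNF(R) diag = [5, 15, 15] → torsion [5, 15, 15]

Answer: M ≅ ℤ^1 ⊕ ℤ/5 ⊕ ℤ/15 ⊕ ℤ/15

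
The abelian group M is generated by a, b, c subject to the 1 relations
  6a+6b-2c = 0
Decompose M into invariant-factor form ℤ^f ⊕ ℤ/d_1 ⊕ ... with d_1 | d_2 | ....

Answer: M ≅ ℤ^2 ⊕ ℤ/2

Derivation:
rank_ℚ(R)=1; free=3−1=2
SNF(R) diag = [2] → torsion [2]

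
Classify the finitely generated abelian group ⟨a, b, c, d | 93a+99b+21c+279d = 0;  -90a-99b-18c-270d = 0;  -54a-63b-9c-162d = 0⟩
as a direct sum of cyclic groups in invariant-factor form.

rank_ℚ(R)=3; free=4−3=1
SNF(R) diag = [3, 9, 9] → torsion [3, 9, 9]

Answer: M ≅ ℤ^1 ⊕ ℤ/3 ⊕ ℤ/9 ⊕ ℤ/9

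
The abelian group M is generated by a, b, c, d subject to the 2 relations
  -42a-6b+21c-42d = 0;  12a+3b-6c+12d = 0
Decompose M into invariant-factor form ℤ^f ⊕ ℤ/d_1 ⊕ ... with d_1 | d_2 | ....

rank_ℚ(R)=2; free=4−2=2
SNF(R) diag = [3, 9] → torsion [3, 9]

Answer: M ≅ ℤ^2 ⊕ ℤ/3 ⊕ ℤ/9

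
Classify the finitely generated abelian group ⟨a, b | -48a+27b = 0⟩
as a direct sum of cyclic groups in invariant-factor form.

Answer: M ≅ ℤ^1 ⊕ ℤ/3

Derivation:
rank_ℚ(R)=1; free=2−1=1
SNF(R) diag = [3] → torsion [3]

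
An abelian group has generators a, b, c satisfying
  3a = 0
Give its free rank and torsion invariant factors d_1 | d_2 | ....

Answer: M ≅ ℤ^2 ⊕ ℤ/3

Derivation:
rank_ℚ(R)=1; free=3−1=2
SNF(R) diag = [3] → torsion [3]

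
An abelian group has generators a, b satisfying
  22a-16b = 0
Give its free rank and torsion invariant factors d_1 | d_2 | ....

Answer: M ≅ ℤ^1 ⊕ ℤ/2

Derivation:
rank_ℚ(R)=1; free=2−1=1
SNF(R) diag = [2] → torsion [2]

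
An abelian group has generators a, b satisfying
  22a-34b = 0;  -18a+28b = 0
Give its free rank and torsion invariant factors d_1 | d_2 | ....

Answer: M ≅ ℤ/2 ⊕ ℤ/2

Derivation:
rank_ℚ(R)=2; free=2−2=0
SNF(R) diag = [2, 2] → torsion [2, 2]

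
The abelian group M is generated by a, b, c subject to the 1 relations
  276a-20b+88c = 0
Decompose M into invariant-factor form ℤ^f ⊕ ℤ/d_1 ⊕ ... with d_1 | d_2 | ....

Answer: M ≅ ℤ^2 ⊕ ℤ/4

Derivation:
rank_ℚ(R)=1; free=3−1=2
SNF(R) diag = [4] → torsion [4]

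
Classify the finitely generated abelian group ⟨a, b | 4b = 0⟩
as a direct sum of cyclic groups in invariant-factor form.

Answer: M ≅ ℤ^1 ⊕ ℤ/4

Derivation:
rank_ℚ(R)=1; free=2−1=1
SNF(R) diag = [4] → torsion [4]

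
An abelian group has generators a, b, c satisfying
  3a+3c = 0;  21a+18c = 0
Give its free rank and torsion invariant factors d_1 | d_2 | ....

Answer: M ≅ ℤ^1 ⊕ ℤ/3 ⊕ ℤ/3

Derivation:
rank_ℚ(R)=2; free=3−2=1
SNF(R) diag = [3, 3] → torsion [3, 3]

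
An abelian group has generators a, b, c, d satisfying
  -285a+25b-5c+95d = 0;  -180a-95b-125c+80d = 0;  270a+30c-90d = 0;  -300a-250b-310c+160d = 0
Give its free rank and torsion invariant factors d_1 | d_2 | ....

rank_ℚ(R)=4; free=4−4=0
SNF(R) diag = [5, 15, 30, 60] → torsion [5, 15, 30, 60]

Answer: M ≅ ℤ/5 ⊕ ℤ/15 ⊕ ℤ/30 ⊕ ℤ/60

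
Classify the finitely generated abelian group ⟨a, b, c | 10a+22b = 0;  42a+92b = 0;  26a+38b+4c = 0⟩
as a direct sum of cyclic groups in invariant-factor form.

Answer: M ≅ ℤ/2 ⊕ ℤ/2 ⊕ ℤ/4

Derivation:
rank_ℚ(R)=3; free=3−3=0
SNF(R) diag = [2, 2, 4] → torsion [2, 2, 4]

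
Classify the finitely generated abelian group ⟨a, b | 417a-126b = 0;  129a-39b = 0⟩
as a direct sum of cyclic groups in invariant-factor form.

rank_ℚ(R)=2; free=2−2=0
SNF(R) diag = [3, 3] → torsion [3, 3]

Answer: M ≅ ℤ/3 ⊕ ℤ/3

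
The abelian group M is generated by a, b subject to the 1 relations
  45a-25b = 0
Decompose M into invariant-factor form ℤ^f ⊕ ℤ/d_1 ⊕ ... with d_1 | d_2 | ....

rank_ℚ(R)=1; free=2−1=1
SNF(R) diag = [5] → torsion [5]

Answer: M ≅ ℤ^1 ⊕ ℤ/5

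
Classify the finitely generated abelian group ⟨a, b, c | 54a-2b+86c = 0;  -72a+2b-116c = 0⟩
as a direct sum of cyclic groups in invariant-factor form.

rank_ℚ(R)=2; free=3−2=1
SNF(R) diag = [2, 6] → torsion [2, 6]

Answer: M ≅ ℤ^1 ⊕ ℤ/2 ⊕ ℤ/6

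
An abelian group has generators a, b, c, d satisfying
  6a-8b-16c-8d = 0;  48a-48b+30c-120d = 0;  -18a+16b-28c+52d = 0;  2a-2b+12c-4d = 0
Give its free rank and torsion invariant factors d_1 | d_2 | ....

Answer: M ≅ ℤ/2 ⊕ ℤ/2 ⊕ ℤ/6 ⊕ ℤ/12

Derivation:
rank_ℚ(R)=4; free=4−4=0
SNF(R) diag = [2, 2, 6, 12] → torsion [2, 2, 6, 12]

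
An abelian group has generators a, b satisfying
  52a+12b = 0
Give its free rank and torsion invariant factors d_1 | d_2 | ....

rank_ℚ(R)=1; free=2−1=1
SNF(R) diag = [4] → torsion [4]

Answer: M ≅ ℤ^1 ⊕ ℤ/4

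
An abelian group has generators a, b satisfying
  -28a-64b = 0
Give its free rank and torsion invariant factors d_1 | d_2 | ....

rank_ℚ(R)=1; free=2−1=1
SNF(R) diag = [4] → torsion [4]

Answer: M ≅ ℤ^1 ⊕ ℤ/4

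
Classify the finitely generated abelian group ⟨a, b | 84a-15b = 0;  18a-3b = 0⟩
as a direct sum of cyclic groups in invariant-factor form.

Answer: M ≅ ℤ/3 ⊕ ℤ/6

Derivation:
rank_ℚ(R)=2; free=2−2=0
SNF(R) diag = [3, 6] → torsion [3, 6]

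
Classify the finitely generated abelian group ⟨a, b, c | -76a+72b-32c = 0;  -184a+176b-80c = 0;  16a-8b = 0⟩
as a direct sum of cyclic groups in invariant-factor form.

Answer: M ≅ ℤ/4 ⊕ ℤ/8 ⊕ ℤ/16

Derivation:
rank_ℚ(R)=3; free=3−3=0
SNF(R) diag = [4, 8, 16] → torsion [4, 8, 16]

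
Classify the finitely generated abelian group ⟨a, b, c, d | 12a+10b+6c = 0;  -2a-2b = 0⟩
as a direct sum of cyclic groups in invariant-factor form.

rank_ℚ(R)=2; free=4−2=2
SNF(R) diag = [2, 2] → torsion [2, 2]

Answer: M ≅ ℤ^2 ⊕ ℤ/2 ⊕ ℤ/2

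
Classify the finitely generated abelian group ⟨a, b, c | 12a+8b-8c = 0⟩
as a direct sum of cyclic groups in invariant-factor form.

rank_ℚ(R)=1; free=3−1=2
SNF(R) diag = [4] → torsion [4]

Answer: M ≅ ℤ^2 ⊕ ℤ/4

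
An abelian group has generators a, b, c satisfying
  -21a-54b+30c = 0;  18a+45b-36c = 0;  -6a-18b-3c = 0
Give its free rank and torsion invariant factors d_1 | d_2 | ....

Answer: M ≅ ℤ/3 ⊕ ℤ/9 ⊕ ℤ/9

Derivation:
rank_ℚ(R)=3; free=3−3=0
SNF(R) diag = [3, 9, 9] → torsion [3, 9, 9]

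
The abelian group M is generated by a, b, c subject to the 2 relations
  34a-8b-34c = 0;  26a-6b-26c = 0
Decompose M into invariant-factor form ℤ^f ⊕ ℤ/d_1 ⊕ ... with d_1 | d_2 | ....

rank_ℚ(R)=2; free=3−2=1
SNF(R) diag = [2, 2] → torsion [2, 2]

Answer: M ≅ ℤ^1 ⊕ ℤ/2 ⊕ ℤ/2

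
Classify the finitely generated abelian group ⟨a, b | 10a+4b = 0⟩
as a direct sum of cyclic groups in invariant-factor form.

rank_ℚ(R)=1; free=2−1=1
SNF(R) diag = [2] → torsion [2]

Answer: M ≅ ℤ^1 ⊕ ℤ/2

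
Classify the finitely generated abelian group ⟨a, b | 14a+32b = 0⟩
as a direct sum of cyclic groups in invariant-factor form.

rank_ℚ(R)=1; free=2−1=1
SNF(R) diag = [2] → torsion [2]

Answer: M ≅ ℤ^1 ⊕ ℤ/2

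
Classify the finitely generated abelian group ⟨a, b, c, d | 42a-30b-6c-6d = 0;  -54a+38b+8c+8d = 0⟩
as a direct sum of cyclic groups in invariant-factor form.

Answer: M ≅ ℤ^2 ⊕ ℤ/2 ⊕ ℤ/6

Derivation:
rank_ℚ(R)=2; free=4−2=2
SNF(R) diag = [2, 6] → torsion [2, 6]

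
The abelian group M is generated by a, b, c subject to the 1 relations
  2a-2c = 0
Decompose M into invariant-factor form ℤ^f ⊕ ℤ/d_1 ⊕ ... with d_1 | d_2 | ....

Answer: M ≅ ℤ^2 ⊕ ℤ/2

Derivation:
rank_ℚ(R)=1; free=3−1=2
SNF(R) diag = [2] → torsion [2]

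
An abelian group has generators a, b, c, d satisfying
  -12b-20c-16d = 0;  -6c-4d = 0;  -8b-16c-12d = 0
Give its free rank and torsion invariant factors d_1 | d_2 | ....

Answer: M ≅ ℤ^1 ⊕ ℤ/2 ⊕ ℤ/4 ⊕ ℤ/4

Derivation:
rank_ℚ(R)=3; free=4−3=1
SNF(R) diag = [2, 4, 4] → torsion [2, 4, 4]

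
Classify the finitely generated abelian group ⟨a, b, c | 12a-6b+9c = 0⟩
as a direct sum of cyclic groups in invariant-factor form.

rank_ℚ(R)=1; free=3−1=2
SNF(R) diag = [3] → torsion [3]

Answer: M ≅ ℤ^2 ⊕ ℤ/3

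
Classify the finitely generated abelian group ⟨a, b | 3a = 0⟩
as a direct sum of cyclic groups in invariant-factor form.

rank_ℚ(R)=1; free=2−1=1
SNF(R) diag = [3] → torsion [3]

Answer: M ≅ ℤ^1 ⊕ ℤ/3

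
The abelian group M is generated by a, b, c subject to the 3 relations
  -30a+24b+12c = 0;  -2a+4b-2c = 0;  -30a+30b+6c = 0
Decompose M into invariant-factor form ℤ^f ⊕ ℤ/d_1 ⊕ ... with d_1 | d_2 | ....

rank_ℚ(R)=3; free=3−3=0
SNF(R) diag = [2, 6, 6] → torsion [2, 6, 6]

Answer: M ≅ ℤ/2 ⊕ ℤ/6 ⊕ ℤ/6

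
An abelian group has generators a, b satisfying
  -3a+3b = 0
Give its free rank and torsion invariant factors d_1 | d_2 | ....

rank_ℚ(R)=1; free=2−1=1
SNF(R) diag = [3] → torsion [3]

Answer: M ≅ ℤ^1 ⊕ ℤ/3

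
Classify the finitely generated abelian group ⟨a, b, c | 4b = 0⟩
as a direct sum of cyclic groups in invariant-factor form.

Answer: M ≅ ℤ^2 ⊕ ℤ/4

Derivation:
rank_ℚ(R)=1; free=3−1=2
SNF(R) diag = [4] → torsion [4]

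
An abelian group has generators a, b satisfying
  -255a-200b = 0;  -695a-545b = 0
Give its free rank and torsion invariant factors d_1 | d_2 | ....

rank_ℚ(R)=2; free=2−2=0
SNF(R) diag = [5, 5] → torsion [5, 5]

Answer: M ≅ ℤ/5 ⊕ ℤ/5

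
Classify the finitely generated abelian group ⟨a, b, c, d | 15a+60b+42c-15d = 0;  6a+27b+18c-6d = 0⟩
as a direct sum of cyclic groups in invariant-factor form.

Answer: M ≅ ℤ^2 ⊕ ℤ/3 ⊕ ℤ/3

Derivation:
rank_ℚ(R)=2; free=4−2=2
SNF(R) diag = [3, 3] → torsion [3, 3]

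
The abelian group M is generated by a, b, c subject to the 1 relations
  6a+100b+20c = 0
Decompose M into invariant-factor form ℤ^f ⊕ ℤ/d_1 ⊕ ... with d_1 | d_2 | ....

Answer: M ≅ ℤ^2 ⊕ ℤ/2

Derivation:
rank_ℚ(R)=1; free=3−1=2
SNF(R) diag = [2] → torsion [2]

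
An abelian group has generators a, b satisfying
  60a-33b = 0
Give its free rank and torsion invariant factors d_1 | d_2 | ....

rank_ℚ(R)=1; free=2−1=1
SNF(R) diag = [3] → torsion [3]

Answer: M ≅ ℤ^1 ⊕ ℤ/3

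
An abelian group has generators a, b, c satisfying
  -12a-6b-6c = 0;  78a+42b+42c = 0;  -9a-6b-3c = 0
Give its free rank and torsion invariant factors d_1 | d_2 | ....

Answer: M ≅ ℤ/3 ⊕ ℤ/6 ⊕ ℤ/6

Derivation:
rank_ℚ(R)=3; free=3−3=0
SNF(R) diag = [3, 6, 6] → torsion [3, 6, 6]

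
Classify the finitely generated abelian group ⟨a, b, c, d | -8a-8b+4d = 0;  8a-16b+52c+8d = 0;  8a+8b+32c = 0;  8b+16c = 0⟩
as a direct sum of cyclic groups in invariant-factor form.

rank_ℚ(R)=4; free=4−4=0
SNF(R) diag = [4, 4, 8, 8] → torsion [4, 4, 8, 8]

Answer: M ≅ ℤ/4 ⊕ ℤ/4 ⊕ ℤ/8 ⊕ ℤ/8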